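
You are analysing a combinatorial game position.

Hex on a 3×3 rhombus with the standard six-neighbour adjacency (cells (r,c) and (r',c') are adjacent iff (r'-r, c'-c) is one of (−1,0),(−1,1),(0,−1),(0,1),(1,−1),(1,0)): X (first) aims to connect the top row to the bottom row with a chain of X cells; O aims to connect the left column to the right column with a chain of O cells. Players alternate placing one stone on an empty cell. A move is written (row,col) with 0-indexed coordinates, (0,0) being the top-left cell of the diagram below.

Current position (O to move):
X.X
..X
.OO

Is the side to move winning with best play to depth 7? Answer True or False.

O winning at [X.X/..X/.OO]: True

p1 O@[X.X/..X/.OO]: (0,1)[XOX/..X/.OO]-1 (1,0)[X.X/O.X/.OO]+1* (1,1)[X.X/.OX/.OO]+1 (2,0)[X.X/..X/OOO]+1
p2 X@[X.X/O.X/.OO]: (0,1)[XXX/O.X/.OO]-1* (1,1)[X.X/OXX/.OO]-1 (2,0)[X.X/O.X/XOO]-1
p3 O@[XXX/O.X/.OO]: (1,1)[XXX/OOX/.OO]+1* (2,0)[XXX/O.X/OOO]+1
p4 X@[XXX/OOX/.OO] terminal -1; root [X.X/..X/.OO] d7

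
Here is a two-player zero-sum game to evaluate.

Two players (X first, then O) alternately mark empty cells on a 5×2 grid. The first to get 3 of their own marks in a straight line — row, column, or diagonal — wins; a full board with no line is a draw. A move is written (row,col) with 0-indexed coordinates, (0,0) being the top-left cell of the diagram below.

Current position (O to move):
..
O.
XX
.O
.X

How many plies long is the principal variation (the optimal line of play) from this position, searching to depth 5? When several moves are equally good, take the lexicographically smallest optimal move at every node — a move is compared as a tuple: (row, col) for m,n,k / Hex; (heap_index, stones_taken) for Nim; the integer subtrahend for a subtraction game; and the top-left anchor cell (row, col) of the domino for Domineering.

ply 1, O at ../O./XX/.O/.X | (0,0)=+0→O./O./XX/.O/.X*; (0,1)=+0→.O/O./XX/.O/.X; (1,1)=+0→../OO/XX/.O/.X; (3,0)=+0→../O./XX/OO/.X; (4,0)=+0→../O./XX/.O/OX
ply 2, X at O./O./XX/.O/.X | (0,1)=+0→OX/O./XX/.O/.X*; (1,1)=+0→O./OX/XX/.O/.X; (3,0)=+0→O./O./XX/XO/.X; (4,0)=+0→O./O./XX/.O/XX
ply 3, O at OX/O./XX/.O/.X | (1,1)=+0→OX/OO/XX/.O/.X*; (3,0)=-1→OX/O./XX/OO/.X; (4,0)=-1→OX/O./XX/.O/OX
ply 4, X at OX/OO/XX/.O/.X | (3,0)=+0→OX/OO/XX/XO/.X*; (4,0)=+0→OX/OO/XX/.O/XX
ply 5, O at OX/OO/XX/XO/.X | (4,0)=+0→OX/OO/XX/XO/OX*
ply 6: OX/OO/XX/XO/OX is terminal +0 (X); from ../O./XX/.O/.X depth 5

PV length from [../O./XX/.O/.X]: 5 plies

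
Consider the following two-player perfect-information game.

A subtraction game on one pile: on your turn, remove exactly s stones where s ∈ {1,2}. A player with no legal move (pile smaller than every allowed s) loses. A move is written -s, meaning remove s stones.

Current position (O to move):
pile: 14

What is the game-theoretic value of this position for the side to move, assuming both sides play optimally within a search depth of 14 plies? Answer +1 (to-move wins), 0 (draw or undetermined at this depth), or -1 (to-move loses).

value(14, O) = +1

ply 1, O at 14 | -1=-1→13; -2=+1→12*
ply 2, X at 12 | -1=-1→11*; -2=-1→10
ply 3, O at 11 | -1=-1→10; -2=+1→9*
ply 4, X at 9 | -1=-1→8*; -2=-1→7
ply 5, O at 8 | -1=-1→7; -2=+1→6*
ply 6, X at 6 | -1=-1→5*; -2=-1→4
ply 7, O at 5 | -1=-1→4; -2=+1→3*
ply 8, X at 3 | -1=-1→2*; -2=-1→1
ply 9, O at 2 | -1=-1→1; -2=+1→0*
ply 10: 0 is terminal -1 (X); from 14 depth 14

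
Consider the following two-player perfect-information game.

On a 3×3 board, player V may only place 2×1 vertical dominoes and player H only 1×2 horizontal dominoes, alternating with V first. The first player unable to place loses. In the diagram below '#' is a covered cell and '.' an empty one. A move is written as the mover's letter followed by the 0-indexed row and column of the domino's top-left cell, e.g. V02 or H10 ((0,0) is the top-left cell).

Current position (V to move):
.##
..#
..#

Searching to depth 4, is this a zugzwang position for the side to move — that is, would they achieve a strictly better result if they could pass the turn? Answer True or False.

zugzwang(.##/..#/..#, V) = False

p1 V@[.##/..#/..#]: V00[###/#.#/..#]-1 V10[.##/#.#/#.#]+1* V11[.##/.##/.##]+1
p2 H@[.##/#.#/#.#] terminal -1; root [.##/..#/..#] d4
suppose V passes — search the same position with H to move:
pass> p1 H@[.##/..#/..#]: H10[.##/###/..#]+1* H20[.##/..#/###]-1
pass> p2 V@[.##/###/..#] terminal -1; root [.##/..#/..#] d4
for V: play +1, pass -1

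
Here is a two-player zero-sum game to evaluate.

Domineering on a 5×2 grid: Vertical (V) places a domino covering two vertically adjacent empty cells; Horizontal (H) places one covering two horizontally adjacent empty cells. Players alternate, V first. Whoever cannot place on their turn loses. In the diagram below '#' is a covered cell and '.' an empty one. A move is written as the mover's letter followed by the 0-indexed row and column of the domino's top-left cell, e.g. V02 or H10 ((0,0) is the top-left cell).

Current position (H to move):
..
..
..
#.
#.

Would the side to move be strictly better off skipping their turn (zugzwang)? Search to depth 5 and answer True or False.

zugzwang(../../../#./#., H) = False

[../../../#./#.] H move#1: H00:-1/##/../../#./#., H10:+1/../##/../#./#.*, H20:-1/../../##/#./#.
[../##/../#./#.] V move#2: V21:-1/../##/.#/##/#.*, V31:-1/../##/../##/##
[../##/.#/##/#.] H move#3: H00:+1/##/##/.#/##/#.*
[##/##/.#/##/#.] end (terminal -1, V#4); searched ../../../#./#. to 5
if H skipped the turn, V would face:
~ [../../../#./#.] V move#1: V00:+1/#./#./../#./#.*, V01:+1/.#/.#/../#./#., V10:+1/../#./#./#./#., V11:+1/../.#/.#/#./#., V21:-1/../../.#/##/#., V31:-1/../../../##/##
~ [#./#./../#./#.] H move#2: H20:-1/#./#./##/#./#.*
~ [#./#./##/#./#.] V move#3: V01:+1/##/##/##/#./#.*, V31:+1/#./#./##/##/##
~ [##/##/##/#./#.] end (terminal -1, H#4); searched ../../../#./#. to 5
compare (H): move=+1 vs pass=-1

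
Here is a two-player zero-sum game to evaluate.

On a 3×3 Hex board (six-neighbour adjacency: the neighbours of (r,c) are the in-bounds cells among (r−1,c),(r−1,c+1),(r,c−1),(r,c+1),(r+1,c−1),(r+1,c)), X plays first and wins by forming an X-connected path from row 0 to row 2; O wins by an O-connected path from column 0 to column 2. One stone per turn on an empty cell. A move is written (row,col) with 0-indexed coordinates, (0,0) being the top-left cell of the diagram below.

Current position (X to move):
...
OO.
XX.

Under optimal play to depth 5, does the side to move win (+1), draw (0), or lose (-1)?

value(.../OO./XX., X) = -1

[.../OO./XX.] X move#1: (0,0):-1/X../OO./XX.*, (0,1):-1/.X./OO./XX., (0,2):-1/..X/OO./XX., (1,2):-1/.../OOX/XX., (2,2):-1/.../OO./XXX
[X../OO./XX.] O move#2: (0,1):+1/XO./OO./XX.*, (0,2):+1/X.O/OO./XX., (1,2):+1/X../OOO/XX., (2,2):+1/X../OO./XXO
[XO./OO./XX.] X move#3: (0,2):-1/XOX/OO./XX.*, (1,2):-1/XO./OOX/XX., (2,2):-1/XO./OO./XXX
[XOX/OO./XX.] O move#4: (1,2):+1/XOX/OOO/XX.*, (2,2):-1/XOX/OO./XXO
[XOX/OOO/XX.] end (terminal -1, X#5); searched .../OO./XX. to 5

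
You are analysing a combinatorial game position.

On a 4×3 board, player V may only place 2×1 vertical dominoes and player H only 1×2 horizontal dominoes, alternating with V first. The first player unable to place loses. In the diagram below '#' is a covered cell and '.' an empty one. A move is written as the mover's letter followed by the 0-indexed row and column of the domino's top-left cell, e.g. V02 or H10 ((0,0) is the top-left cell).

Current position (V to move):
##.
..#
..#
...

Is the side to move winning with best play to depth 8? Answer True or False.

[##./..#/..#/...] V move#1: V10:+1/##./#.#/#.#/...*, V11:+1/##./.##/.##/..., V20:+1/##./..#/#.#/#.., V21:+1/##./..#/.##/.#.
[##./#.#/#.#/...] H move#2: H30:-1/##./#.#/#.#/##.*, H31:-1/##./#.#/#.#/.##
[##./#.#/#.#/##.] V move#3: V11:+1/##./###/###/##.*
[##./###/###/##.] end (terminal -1, H#4); searched ##./..#/..#/... to 8

V winning at [##./..#/..#/...]: True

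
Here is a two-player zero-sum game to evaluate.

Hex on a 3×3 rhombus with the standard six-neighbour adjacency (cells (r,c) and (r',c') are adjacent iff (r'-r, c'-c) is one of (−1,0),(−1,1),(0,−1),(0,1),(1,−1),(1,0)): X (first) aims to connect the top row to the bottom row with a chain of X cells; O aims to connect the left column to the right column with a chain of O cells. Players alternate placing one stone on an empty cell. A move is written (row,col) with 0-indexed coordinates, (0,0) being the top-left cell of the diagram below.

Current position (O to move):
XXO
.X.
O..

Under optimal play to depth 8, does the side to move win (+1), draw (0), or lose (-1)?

value(XXO/.X./O.., O) = +1

[XXO/.X./O..] O move#1: (1,0):-1/XXO/OX./O.., (1,2):-1/XXO/.XO/O.., (2,1):+1/XXO/.X./OO.*, (2,2):-1/XXO/.X./O.O
[XXO/.X./OO.] X move#2: (1,0):-1/XXO/XX./OO.*, (1,2):-1/XXO/.XX/OO., (2,2):-1/XXO/.X./OOX
[XXO/XX./OO.] O move#3: (1,2):+1/XXO/XXO/OO.*, (2,2):+1/XXO/XX./OOO
[XXO/XXO/OO.] end (terminal -1, X#4); searched XXO/.X./O.. to 8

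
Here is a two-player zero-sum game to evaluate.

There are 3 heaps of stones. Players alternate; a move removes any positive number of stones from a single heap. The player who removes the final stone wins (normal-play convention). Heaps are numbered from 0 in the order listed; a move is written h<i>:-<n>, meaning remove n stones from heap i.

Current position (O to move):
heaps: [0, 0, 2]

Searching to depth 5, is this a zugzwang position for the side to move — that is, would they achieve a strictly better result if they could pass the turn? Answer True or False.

zugzwang((0,0,2), O) = False

[(0,0,2)] O move#1: h2:-1:-1/(0,0,1), h2:-2:+1/(0,0,0)*
[(0,0,0)] end (terminal -1, X#2); searched (0,0,2) to 5
pass branch (X moves first from the same position):
  | [(0,0,2)] X move#1: h2:-1:-1/(0,0,1), h2:-2:+1/(0,0,0)*
  | [(0,0,0)] end (terminal -1, O#2); searched (0,0,2) to 5
O moving scores +1; O passing scores -1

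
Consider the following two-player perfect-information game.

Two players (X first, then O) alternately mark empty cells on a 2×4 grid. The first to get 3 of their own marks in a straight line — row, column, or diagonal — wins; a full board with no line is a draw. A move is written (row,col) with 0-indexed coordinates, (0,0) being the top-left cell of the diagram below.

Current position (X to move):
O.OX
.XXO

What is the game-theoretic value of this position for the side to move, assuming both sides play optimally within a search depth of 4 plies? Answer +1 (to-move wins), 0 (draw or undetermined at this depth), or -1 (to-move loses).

value(O.OX/.XXO, X) = +1

ply 1, X at O.OX/.XXO | (0,1)=+0→OXOX/.XXO; (1,0)=+1→O.OX/XXXO*
ply 2: O.OX/XXXO is terminal -1 (O); from O.OX/.XXO depth 4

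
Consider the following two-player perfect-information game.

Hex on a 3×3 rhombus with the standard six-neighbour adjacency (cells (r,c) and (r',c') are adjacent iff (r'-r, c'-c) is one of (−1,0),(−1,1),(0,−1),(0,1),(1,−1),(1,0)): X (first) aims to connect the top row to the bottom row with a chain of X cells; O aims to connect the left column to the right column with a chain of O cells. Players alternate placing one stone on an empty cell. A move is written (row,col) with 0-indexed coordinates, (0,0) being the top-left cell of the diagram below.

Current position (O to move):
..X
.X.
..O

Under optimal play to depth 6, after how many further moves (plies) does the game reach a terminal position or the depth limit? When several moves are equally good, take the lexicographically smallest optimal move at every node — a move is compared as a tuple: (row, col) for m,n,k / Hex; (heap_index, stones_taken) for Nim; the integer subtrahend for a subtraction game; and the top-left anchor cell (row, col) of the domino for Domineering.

ply 1, O at ..X/.X./..O | (0,0)=-1→O.X/.X./..O*; (0,1)=-1→.OX/.X./..O; (1,0)=-1→..X/OX./..O; (1,2)=-1→..X/.XO/..O; (2,0)=-1→..X/.X./O.O; (2,1)=-1→..X/.X./.OO
ply 2, X at O.X/.X./..O | (0,1)=+1→OXX/.X./..O*; (1,0)=+1→O.X/XX./..O; (1,2)=+1→O.X/.XX/..O; (2,0)=+1→O.X/.X./X.O; (2,1)=+1→O.X/.X./.XO
ply 3, O at OXX/.X./..O | (1,0)=-1→OXX/OX./..O*; (1,2)=-1→OXX/.XO/..O; (2,0)=-1→OXX/.X./O.O; (2,1)=-1→OXX/.X./.OO
ply 4, X at OXX/OX./..O | (1,2)=+1→OXX/OXX/..O*; (2,0)=+1→OXX/OX./X.O; (2,1)=+1→OXX/OX./.XO
ply 5, O at OXX/OXX/..O | (2,0)=-1→OXX/OXX/O.O*; (2,1)=-1→OXX/OXX/.OO
ply 6, X at OXX/OXX/O.O | (2,1)=+1→OXX/OXX/OXO*
ply 7: OXX/OXX/OXO is terminal -1 (O); from ..X/.X./..O depth 6

PV length from [..X/.X./..O]: 6 plies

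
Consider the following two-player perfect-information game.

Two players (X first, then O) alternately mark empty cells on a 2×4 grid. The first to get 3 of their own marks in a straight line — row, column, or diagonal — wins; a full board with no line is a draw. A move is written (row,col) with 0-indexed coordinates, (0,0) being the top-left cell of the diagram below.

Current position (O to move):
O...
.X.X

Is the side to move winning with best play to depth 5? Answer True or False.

p1 O@[O.../.X.X]: (0,1)[OO../.X.X]-1 (0,2)[O.O./.X.X]-1 (0,3)[O..O/.X.X]-1 (1,0)[O.../OX.X]-1 (1,2)[O.../.XOX]+0*
p2 X@[O.../.XOX]: (0,1)[OX../.XOX]+0* (0,2)[O.X./.XOX]+0 (0,3)[O..X/.XOX]+0 (1,0)[O.../XXOX]+0
p3 O@[OX../.XOX]: (0,2)[OXO./.XOX]+0* (0,3)[OX.O/.XOX]+0 (1,0)[OX../OXOX]+0
p4 X@[OXO./.XOX]: (0,3)[OXOX/.XOX]+0* (1,0)[OXO./XXOX]+0
p5 O@[OXOX/.XOX]: (1,0)[OXOX/OXOX]+0*
p6 X@[OXOX/OXOX] terminal +0; root [O.../.X.X] d5

O winning at [O.../.X.X]: False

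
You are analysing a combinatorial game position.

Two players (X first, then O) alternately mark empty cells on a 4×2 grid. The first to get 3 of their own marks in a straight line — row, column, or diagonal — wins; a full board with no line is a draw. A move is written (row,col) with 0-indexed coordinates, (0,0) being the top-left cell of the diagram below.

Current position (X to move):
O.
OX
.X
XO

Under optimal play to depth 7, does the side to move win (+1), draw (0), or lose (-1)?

value(O./OX/.X/XO, X) = +1

[O./OX/.X/XO] X move#1: (0,1):+1/OX/OX/.X/XO*, (2,0):+0/O./OX/XX/XO
[OX/OX/.X/XO] end (terminal -1, O#2); searched O./OX/.X/XO to 7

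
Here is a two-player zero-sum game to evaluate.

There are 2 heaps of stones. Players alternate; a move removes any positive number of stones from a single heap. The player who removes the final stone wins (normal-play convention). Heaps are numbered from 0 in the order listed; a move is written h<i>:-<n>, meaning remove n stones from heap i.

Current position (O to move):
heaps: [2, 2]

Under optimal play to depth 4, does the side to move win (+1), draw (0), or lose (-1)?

[(2,2)] O move#1: h0:-1:-1/(1,2)*, h0:-2:-1/(0,2), h1:-1:-1/(2,1), h1:-2:-1/(2,0)
[(1,2)] X move#2: h0:-1:-1/(0,2), h1:-1:+1/(1,1)*, h1:-2:-1/(1,0)
[(1,1)] O move#3: h0:-1:-1/(0,1)*, h1:-1:-1/(1,0)
[(0,1)] X move#4: h1:-1:+1/(0,0)*
[(0,0)] end (terminal -1, O#5); searched (2,2) to 4

value((2,2), O) = -1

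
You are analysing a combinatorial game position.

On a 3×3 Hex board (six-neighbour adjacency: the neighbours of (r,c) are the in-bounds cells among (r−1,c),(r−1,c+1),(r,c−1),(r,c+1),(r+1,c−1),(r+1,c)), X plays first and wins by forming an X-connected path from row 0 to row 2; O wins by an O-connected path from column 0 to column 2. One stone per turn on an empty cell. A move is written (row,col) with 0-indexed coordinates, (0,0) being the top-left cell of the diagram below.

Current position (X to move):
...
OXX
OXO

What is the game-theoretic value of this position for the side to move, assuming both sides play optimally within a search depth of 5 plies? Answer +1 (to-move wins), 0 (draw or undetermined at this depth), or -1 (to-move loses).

value(.../OXX/OXO, X) = +1

[.../OXX/OXO] X move#1: (0,0):+1/X../OXX/OXO*, (0,1):+1/.X./OXX/OXO, (0,2):+1/..X/OXX/OXO
[X../OXX/OXO] O move#2: (0,1):-1/XO./OXX/OXO*, (0,2):-1/X.O/OXX/OXO
[XO./OXX/OXO] X move#3: (0,2):+1/XOX/OXX/OXO*
[XOX/OXX/OXO] end (terminal -1, O#4); searched .../OXX/OXO to 5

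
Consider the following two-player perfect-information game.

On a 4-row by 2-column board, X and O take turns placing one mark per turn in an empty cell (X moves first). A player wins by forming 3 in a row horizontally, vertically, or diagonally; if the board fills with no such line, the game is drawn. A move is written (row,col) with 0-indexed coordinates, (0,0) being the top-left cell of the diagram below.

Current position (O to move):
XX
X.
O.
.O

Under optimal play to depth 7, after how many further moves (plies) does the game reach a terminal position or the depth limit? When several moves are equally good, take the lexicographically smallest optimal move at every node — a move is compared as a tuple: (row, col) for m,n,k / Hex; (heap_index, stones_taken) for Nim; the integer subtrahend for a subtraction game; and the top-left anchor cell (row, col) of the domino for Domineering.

PV length from [XX/X./O./.O]: 3 plies

p1 O@[XX/X./O./.O]: (1,1)[XX/XO/O./.O]+0* (2,1)[XX/X./OO/.O]+0 (3,0)[XX/X./O./OO]+0
p2 X@[XX/XO/O./.O]: (2,1)[XX/XO/OX/.O]+0* (3,0)[XX/XO/O./XO]-1
p3 O@[XX/XO/OX/.O]: (3,0)[XX/XO/OX/OO]+0*
p4 X@[XX/XO/OX/OO] terminal +0; root [XX/X./O./.O] d7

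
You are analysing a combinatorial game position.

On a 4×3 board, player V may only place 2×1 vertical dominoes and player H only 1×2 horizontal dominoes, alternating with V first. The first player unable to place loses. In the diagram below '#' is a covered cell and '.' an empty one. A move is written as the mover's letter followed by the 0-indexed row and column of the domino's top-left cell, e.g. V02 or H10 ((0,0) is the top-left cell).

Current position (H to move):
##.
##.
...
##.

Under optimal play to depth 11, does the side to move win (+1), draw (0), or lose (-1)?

p1 H@[##./##./.../##.]: H20[##./##./##./##.]-1* H21[##./##./.##/##.]-1
p2 V@[##./##./##./##.]: V02[###/###/##./##.]+1* V12[##./###/###/##.]+1 V22[##./##./###/###]+1
p3 H@[###/###/##./##.] terminal -1; root [##./##./.../##.] d11

value(##./##./.../##., H) = -1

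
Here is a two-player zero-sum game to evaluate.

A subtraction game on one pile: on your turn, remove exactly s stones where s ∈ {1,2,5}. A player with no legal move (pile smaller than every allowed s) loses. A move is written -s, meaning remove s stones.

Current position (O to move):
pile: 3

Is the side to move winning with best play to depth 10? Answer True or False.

p1 O@[3]: -1[2]-1* -2[1]-1
p2 X@[2]: -1[1]-1 -2[0]+1*
p3 O@[0] terminal -1; root [3] d10

O winning at [3]: False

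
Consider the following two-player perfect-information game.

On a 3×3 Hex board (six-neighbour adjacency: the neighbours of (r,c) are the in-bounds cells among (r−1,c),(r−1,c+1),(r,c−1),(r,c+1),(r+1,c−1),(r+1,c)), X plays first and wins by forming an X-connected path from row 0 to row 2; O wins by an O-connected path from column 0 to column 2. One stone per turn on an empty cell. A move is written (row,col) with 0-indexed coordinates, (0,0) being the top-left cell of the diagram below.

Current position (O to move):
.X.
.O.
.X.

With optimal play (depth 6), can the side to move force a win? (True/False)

p1 O@[.X./.O./.X.]: (0,0)[OX./.O./.X.]+1* (0,2)[.XO/.O./.X.]+1 (1,0)[.X./OO./.X.]+1 (1,2)[.X./.OO/.X.]+1 (2,0)[.X./.O./OX.]+1 (2,2)[.X./.O./.XO]+1
p2 X@[OX./.O./.X.]: (0,2)[OXX/.O./.X.]-1* (1,0)[OX./XO./.X.]-1 (1,2)[OX./.OX/.X.]-1 (2,0)[OX./.O./XX.]-1 (2,2)[OX./.O./.XX]-1
p3 O@[OXX/.O./.X.]: (1,0)[OXX/OO./.X.]-1 (1,2)[OXX/.OO/.X.]+1* (2,0)[OXX/.O./OX.]-1 (2,2)[OXX/.O./.XO]-1
p4 X@[OXX/.OO/.X.]: (1,0)[OXX/XOO/.X.]-1* (2,0)[OXX/.OO/XX.]-1 (2,2)[OXX/.OO/.XX]-1
p5 O@[OXX/XOO/.X.]: (2,0)[OXX/XOO/OX.]+1* (2,2)[OXX/XOO/.XO]-1
p6 X@[OXX/XOO/OX.] terminal -1; root [.X./.O./.X.] d6

O winning at [.X./.O./.X.]: True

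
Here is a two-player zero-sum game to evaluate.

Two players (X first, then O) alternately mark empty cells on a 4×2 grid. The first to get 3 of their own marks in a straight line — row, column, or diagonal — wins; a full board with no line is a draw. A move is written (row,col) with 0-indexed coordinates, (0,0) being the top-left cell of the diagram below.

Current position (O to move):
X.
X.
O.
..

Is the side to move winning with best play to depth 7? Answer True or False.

[X./X./O./..] O move#1: (0,1):+0/XO/X./O./..*, (1,1):+0/X./XO/O./.., (2,1):+0/X./X./OO/.., (3,0):+0/X./X./O./O., (3,1):+0/X./X./O./.O
[XO/X./O./..] X move#2: (1,1):+0/XO/XX/O./..*, (2,1):+0/XO/X./OX/.., (3,0):+0/XO/X./O./X., (3,1):+0/XO/X./O./.X
[XO/XX/O./..] O move#3: (2,1):+0/XO/XX/OO/..*, (3,0):+0/XO/XX/O./O., (3,1):+0/XO/XX/O./.O
[XO/XX/OO/..] X move#4: (3,0):+0/XO/XX/OO/X.*, (3,1):+0/XO/XX/OO/.X
[XO/XX/OO/X.] O move#5: (3,1):+0/XO/XX/OO/XO*
[XO/XX/OO/XO] end (terminal +0, X#6); searched X./X./O./.. to 7

O winning at [X./X./O./..]: False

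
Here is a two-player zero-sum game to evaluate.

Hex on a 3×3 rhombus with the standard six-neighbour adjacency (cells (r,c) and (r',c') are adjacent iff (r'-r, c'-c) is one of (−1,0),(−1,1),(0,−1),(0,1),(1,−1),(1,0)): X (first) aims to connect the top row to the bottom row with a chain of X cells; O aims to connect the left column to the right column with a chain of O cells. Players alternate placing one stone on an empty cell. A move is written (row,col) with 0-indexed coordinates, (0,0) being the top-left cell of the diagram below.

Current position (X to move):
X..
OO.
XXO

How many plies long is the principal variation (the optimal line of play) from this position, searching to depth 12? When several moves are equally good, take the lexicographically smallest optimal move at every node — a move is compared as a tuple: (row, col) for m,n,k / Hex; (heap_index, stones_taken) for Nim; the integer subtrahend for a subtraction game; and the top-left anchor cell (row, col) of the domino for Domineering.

p1 X@[X../OO./XXO]: (0,1)[XX./OO./XXO]-1* (0,2)[X.X/OO./XXO]-1 (1,2)[X../OOX/XXO]-1
p2 O@[XX./OO./XXO]: (0,2)[XXO/OO./XXO]+1* (1,2)[XX./OOO/XXO]+1
p3 X@[XXO/OO./XXO] terminal -1; root [X../OO./XXO] d12

PV length from [X../OO./XXO]: 2 plies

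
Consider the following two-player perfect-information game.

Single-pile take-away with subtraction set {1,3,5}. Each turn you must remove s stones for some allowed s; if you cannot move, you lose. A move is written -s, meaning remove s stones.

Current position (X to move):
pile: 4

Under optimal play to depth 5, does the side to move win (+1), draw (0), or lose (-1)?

ply 1, X at 4 | -1=-1→3*; -3=-1→1
ply 2, O at 3 | -1=+1→2*; -3=+1→0
ply 3, X at 2 | -1=-1→1*
ply 4, O at 1 | -1=+1→0*
ply 5: 0 is terminal -1 (X); from 4 depth 5

value(4, X) = -1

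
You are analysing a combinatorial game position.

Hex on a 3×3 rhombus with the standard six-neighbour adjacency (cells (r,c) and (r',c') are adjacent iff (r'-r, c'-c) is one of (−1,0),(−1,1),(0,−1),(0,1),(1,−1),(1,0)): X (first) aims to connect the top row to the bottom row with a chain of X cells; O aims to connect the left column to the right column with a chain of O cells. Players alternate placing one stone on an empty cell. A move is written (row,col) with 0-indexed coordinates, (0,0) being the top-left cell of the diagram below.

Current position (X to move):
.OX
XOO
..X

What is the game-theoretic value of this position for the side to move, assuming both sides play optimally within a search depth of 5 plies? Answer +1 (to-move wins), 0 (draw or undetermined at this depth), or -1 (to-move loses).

value(.OX/XOO/..X, X) = -1

p1 X@[.OX/XOO/..X]: (0,0)[XOX/XOO/..X]-1* (2,0)[.OX/XOO/X.X]-1 (2,1)[.OX/XOO/.XX]-1
p2 O@[XOX/XOO/..X]: (2,0)[XOX/XOO/O.X]+1* (2,1)[XOX/XOO/.OX]-1
p3 X@[XOX/XOO/O.X] terminal -1; root [.OX/XOO/..X] d5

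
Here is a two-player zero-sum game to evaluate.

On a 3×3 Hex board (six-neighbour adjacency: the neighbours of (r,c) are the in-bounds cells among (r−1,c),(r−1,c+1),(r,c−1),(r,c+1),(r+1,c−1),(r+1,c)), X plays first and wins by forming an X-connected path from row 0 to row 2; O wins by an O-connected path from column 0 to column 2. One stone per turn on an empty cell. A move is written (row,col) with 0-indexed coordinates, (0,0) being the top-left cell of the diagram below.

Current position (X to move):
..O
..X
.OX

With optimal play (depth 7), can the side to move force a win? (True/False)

X winning at [..O/..X/.OX]: True

p1 X@[..O/..X/.OX]: (0,0)[X.O/..X/.OX]-1 (0,1)[.XO/..X/.OX]-1 (1,0)[..O/X.X/.OX]+1* (1,1)[..O/.XX/.OX]-1 (2,0)[..O/..X/XOX]-1
p2 O@[..O/X.X/.OX]: (0,0)[O.O/X.X/.OX]-1* (0,1)[.OO/X.X/.OX]-1 (1,1)[..O/XOX/.OX]-1 (2,0)[..O/X.X/OOX]-1
p3 X@[O.O/X.X/.OX]: (0,1)[OXO/X.X/.OX]+1* (1,1)[O.O/XXX/.OX]-1 (2,0)[O.O/X.X/XOX]-1
p4 O@[OXO/X.X/.OX]: (1,1)[OXO/XOX/.OX]-1* (2,0)[OXO/X.X/OOX]-1
p5 X@[OXO/XOX/.OX]: (2,0)[OXO/XOX/XOX]+1*
p6 O@[OXO/XOX/XOX] terminal -1; root [..O/..X/.OX] d7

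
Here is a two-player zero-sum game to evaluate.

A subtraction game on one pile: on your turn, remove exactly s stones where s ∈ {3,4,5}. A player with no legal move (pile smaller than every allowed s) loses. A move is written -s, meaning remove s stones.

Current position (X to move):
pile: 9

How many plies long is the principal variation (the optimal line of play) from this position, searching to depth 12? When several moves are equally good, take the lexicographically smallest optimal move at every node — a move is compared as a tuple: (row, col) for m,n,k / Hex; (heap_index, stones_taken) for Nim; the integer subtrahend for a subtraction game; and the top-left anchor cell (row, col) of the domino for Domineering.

PV length from [9]: 2 plies

[9] X move#1: -3:-1/6*, -4:-1/5, -5:-1/4
[6] O move#2: -3:-1/3, -4:+1/2*, -5:+1/1
[2] end (terminal -1, X#3); searched 9 to 12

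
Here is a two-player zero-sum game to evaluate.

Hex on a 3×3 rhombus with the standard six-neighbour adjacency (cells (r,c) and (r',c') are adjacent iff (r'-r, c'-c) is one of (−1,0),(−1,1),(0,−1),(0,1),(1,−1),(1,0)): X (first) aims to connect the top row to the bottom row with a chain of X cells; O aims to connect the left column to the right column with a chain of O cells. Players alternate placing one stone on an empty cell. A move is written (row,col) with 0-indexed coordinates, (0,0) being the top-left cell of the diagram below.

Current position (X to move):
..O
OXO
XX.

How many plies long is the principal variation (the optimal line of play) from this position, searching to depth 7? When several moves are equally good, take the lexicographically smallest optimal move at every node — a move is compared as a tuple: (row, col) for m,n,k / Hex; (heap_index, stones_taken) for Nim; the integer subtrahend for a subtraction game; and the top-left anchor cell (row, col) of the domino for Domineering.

PV length from [..O/OXO/XX.]: 1 ply

p1 X@[..O/OXO/XX.]: (0,0)[X.O/OXO/XX.]-1 (0,1)[.XO/OXO/XX.]+1* (2,2)[..O/OXO/XXX]-1
p2 O@[.XO/OXO/XX.] terminal -1; root [..O/OXO/XX.] d7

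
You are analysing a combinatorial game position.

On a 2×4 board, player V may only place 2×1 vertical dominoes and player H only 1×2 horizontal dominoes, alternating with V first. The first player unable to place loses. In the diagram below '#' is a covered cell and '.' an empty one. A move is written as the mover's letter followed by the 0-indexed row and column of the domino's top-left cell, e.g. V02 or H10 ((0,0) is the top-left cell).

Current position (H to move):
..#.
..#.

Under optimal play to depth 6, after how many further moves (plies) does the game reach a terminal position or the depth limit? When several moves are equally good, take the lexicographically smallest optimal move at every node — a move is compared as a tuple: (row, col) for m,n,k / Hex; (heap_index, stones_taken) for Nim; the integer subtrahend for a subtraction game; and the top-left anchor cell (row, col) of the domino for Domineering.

PV length from [..#./..#.]: 3 plies

ply 1, H at ..#./..#. | H00=+1→###./..#.*; H10=+1→..#./###.
ply 2, V at ###./..#. | V03=-1→####/..##*
ply 3, H at ####/..## | H10=+1→####/####*
ply 4: ####/#### is terminal -1 (V); from ..#./..#. depth 6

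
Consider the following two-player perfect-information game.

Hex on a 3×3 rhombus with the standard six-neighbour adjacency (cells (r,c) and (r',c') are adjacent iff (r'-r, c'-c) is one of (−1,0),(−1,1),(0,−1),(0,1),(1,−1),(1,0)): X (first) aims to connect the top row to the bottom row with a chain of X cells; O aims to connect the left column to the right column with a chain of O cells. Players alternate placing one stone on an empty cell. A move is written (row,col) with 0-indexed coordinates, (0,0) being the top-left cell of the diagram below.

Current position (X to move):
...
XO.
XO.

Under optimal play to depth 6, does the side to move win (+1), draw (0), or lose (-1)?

ply 1, X at .../XO./XO. | (0,0)=+1→X../XO./XO.*; (0,1)=+1→.X./XO./XO.; (0,2)=+1→..X/XO./XO.; (1,2)=+1→.../XOX/XO.; (2,2)=+1→.../XO./XOX
ply 2: X../XO./XO. is terminal -1 (O); from .../XO./XO. depth 6

value(.../XO./XO., X) = +1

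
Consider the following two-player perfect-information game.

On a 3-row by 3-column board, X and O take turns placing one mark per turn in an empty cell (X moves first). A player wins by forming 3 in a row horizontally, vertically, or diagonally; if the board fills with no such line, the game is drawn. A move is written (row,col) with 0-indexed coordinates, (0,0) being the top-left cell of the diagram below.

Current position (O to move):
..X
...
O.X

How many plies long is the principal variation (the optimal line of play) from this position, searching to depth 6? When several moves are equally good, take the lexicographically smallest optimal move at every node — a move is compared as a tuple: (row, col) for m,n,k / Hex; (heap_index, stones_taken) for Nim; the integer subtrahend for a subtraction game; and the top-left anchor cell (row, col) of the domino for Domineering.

PV length from [..X/.../O.X]: 2 plies

[..X/.../O.X] O move#1: (0,0):-1/O.X/.../O.X*, (0,1):-1/.OX/.../O.X, (1,0):-1/..X/O../O.X, (1,1):-1/..X/.O./O.X, (1,2):-1/..X/..O/O.X, (2,1):-1/..X/.../OOX
[O.X/.../O.X] X move#2: (0,1):-1/OXX/.../O.X, (1,0):+0/O.X/X../O.X, (1,1):-1/O.X/.X./O.X, (1,2):+1/O.X/..X/O.X*, (2,1):-1/O.X/.../OXX
[O.X/..X/O.X] end (terminal -1, O#3); searched ..X/.../O.X to 6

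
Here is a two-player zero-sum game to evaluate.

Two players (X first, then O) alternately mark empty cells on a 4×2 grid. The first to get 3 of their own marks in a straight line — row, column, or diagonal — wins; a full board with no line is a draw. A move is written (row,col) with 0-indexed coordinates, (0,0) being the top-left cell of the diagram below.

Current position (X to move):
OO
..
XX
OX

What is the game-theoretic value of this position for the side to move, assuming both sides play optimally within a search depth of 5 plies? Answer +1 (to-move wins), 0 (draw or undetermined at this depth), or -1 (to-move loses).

value(OO/../XX/OX, X) = +1

ply 1, X at OO/../XX/OX | (1,0)=+0→OO/X./XX/OX; (1,1)=+1→OO/.X/XX/OX*
ply 2: OO/.X/XX/OX is terminal -1 (O); from OO/../XX/OX depth 5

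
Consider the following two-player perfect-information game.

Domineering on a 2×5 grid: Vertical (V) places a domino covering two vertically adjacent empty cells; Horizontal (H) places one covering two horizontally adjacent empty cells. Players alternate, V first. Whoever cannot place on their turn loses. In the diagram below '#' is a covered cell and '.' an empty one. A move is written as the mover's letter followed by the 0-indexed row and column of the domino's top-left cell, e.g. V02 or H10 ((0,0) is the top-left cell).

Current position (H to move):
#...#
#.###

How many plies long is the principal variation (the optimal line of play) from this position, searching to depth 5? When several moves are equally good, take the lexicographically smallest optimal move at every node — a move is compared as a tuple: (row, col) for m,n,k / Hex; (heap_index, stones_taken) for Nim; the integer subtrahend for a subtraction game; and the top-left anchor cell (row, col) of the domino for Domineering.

ply 1, H at #...#/#.### | H01=+1→###.#/#.###*; H02=-1→#.###/#.###
ply 2: ###.#/#.### is terminal -1 (V); from #...#/#.### depth 5

PV length from [#...#/#.###]: 1 ply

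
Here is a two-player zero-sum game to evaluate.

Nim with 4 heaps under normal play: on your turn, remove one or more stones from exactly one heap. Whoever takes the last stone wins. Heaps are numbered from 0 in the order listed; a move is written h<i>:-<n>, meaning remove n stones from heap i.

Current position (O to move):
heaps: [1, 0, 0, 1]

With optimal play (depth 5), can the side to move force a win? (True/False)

ply 1, O at (1,0,0,1) | h0:-1=-1→(0,0,0,1)*; h3:-1=-1→(1,0,0,0)
ply 2, X at (0,0,0,1) | h3:-1=+1→(0,0,0,0)*
ply 3: (0,0,0,0) is terminal -1 (O); from (1,0,0,1) depth 5

O winning at [(1,0,0,1)]: False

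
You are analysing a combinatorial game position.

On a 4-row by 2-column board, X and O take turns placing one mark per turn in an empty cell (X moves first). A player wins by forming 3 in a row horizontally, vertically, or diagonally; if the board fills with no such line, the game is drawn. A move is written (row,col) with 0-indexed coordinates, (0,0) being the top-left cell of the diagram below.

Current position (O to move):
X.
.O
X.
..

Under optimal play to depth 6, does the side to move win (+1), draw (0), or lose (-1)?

value(X./.O/X./.., O) = 0

ply 1, O at X./.O/X./.. | (0,1)=-1→XO/.O/X./..; (1,0)=+0→X./OO/X./..*; (2,1)=-1→X./.O/XO/..; (3,0)=-1→X./.O/X./O.; (3,1)=-1→X./.O/X./.O
ply 2, X at X./OO/X./.. | (0,1)=+0→XX/OO/X./..*; (2,1)=+0→X./OO/XX/..; (3,0)=-1→X./OO/X./X.; (3,1)=+0→X./OO/X./.X
ply 3, O at XX/OO/X./.. | (2,1)=+0→XX/OO/XO/..*; (3,0)=+0→XX/OO/X./O.; (3,1)=+0→XX/OO/X./.O
ply 4, X at XX/OO/XO/.. | (3,0)=-1→XX/OO/XO/X.; (3,1)=+0→XX/OO/XO/.X*
ply 5, O at XX/OO/XO/.X | (3,0)=+0→XX/OO/XO/OX*
ply 6: XX/OO/XO/OX is terminal +0 (X); from X./.O/X./.. depth 6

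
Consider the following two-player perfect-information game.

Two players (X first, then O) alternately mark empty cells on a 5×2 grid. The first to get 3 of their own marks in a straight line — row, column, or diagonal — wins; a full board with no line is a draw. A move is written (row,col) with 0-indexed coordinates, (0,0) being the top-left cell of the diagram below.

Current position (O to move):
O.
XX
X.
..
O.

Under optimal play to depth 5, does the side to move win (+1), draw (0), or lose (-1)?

value(O./XX/X./../O., O) = -1

[O./XX/X./../O.] O move#1: (0,1):-1/OO/XX/X./../O.*, (2,1):-1/O./XX/XO/../O., (3,0):-1/O./XX/X./O./O., (3,1):-1/O./XX/X./.O/O., (4,1):-1/O./XX/X./../OO
[OO/XX/X./../O.] X move#2: (2,1):+1/OO/XX/XX/../O.*, (3,0):+1/OO/XX/X./X./O., (3,1):+1/OO/XX/X./.X/O., (4,1):+0/OO/XX/X./../OX
[OO/XX/XX/../O.] O move#3: (3,0):-1/OO/XX/XX/O./O.*, (3,1):-1/OO/XX/XX/.O/O., (4,1):-1/OO/XX/XX/../OO
[OO/XX/XX/O./O.] X move#4: (3,1):+1/OO/XX/XX/OX/O.*, (4,1):+0/OO/XX/XX/O./OX
[OO/XX/XX/OX/O.] end (terminal -1, O#5); searched O./XX/X./../O. to 5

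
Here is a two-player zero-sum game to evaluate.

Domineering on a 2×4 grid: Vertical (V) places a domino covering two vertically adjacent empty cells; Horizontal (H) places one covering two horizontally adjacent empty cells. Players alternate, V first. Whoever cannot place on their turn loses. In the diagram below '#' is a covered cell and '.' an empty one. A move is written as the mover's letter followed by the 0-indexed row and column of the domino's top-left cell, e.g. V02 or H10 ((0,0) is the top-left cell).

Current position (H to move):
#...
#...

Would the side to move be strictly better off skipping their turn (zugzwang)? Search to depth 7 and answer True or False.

zugzwang(#.../#..., H) = False

[#.../#...] H move#1: H01:+1/###./#...*, H02:+1/#.##/#..., H11:+1/#.../###., H12:+1/#.../#.##
[###./#...] V move#2: V03:-1/####/#..#*
[####/#..#] H move#3: H11:+1/####/####*
[####/####] end (terminal -1, V#4); searched #.../#... to 7
suppose H passes — search the same position with V to move:
pass> [#.../#...] V move#1: V01:-1/##../##.., V02:+1/#.#./#.#.*, V03:-1/#..#/#..#
pass> [#.#./#.#.] end (terminal -1, H#2); searched #.../#... to 7
for H: play +1, pass -1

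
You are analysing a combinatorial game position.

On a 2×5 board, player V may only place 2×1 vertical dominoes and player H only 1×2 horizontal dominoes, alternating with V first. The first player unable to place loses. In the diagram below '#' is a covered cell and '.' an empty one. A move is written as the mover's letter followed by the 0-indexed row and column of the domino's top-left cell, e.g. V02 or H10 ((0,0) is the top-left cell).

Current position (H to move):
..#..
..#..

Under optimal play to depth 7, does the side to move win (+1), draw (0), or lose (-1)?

ply 1, H at ..#../..#.. | H00=-1→###../..#..*; H03=-1→..###/..#..; H10=-1→..#../###..; H13=-1→..#../..###
ply 2, V at ###../..#.. | V03=+1→####./..##.*; V04=+1→###.#/..#.#
ply 3, H at ####./..##. | H10=-1→####./####.*
ply 4, V at ####./####. | V04=+1→#####/#####*
ply 5: #####/##### is terminal -1 (H); from ..#../..#.. depth 7

value(..#../..#.., H) = -1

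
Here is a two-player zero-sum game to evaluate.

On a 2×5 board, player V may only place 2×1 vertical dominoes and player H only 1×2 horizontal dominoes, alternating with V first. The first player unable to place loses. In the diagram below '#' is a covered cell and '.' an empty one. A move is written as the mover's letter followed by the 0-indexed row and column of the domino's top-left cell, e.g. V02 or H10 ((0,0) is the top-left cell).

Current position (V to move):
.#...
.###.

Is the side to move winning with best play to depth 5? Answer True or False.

V winning at [.#.../.###.]: True

ply 1, V at .#.../.###. | V00=-1→##.../####.; V04=+1→.#..#/.####*
ply 2, H at .#..#/.#### | H02=-1→.####/.####*
ply 3, V at .####/.#### | V00=+1→#####/#####*
ply 4: #####/##### is terminal -1 (H); from .#.../.###. depth 5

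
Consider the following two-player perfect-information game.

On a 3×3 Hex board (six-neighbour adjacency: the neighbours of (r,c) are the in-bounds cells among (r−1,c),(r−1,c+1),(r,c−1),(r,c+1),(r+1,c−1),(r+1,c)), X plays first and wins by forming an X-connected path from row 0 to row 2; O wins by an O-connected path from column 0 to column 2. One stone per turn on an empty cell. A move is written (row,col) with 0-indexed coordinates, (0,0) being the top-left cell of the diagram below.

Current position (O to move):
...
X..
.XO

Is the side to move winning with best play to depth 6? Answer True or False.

p1 O@[.../X../.XO]: (0,0)[O../X../.XO]-1* (0,1)[.O./X../.XO]-1 (0,2)[..O/X../.XO]-1 (1,1)[.../XO./.XO]-1 (1,2)[.../X.O/.XO]-1 (2,0)[.../X../OXO]-1
p2 X@[O../X../.XO]: (0,1)[OX./X../.XO]+1* (0,2)[O.X/X../.XO]+1 (1,1)[O../XX./.XO]+1 (1,2)[O../X.X/.XO]+1 (2,0)[O../X../XXO]+1
p3 O@[OX./X../.XO]: (0,2)[OXO/X../.XO]-1* (1,1)[OX./XO./.XO]-1 (1,2)[OX./X.O/.XO]-1 (2,0)[OX./X../OXO]-1
p4 X@[OXO/X../.XO]: (1,1)[OXO/XX./.XO]+1* (1,2)[OXO/X.X/.XO]+1 (2,0)[OXO/X../XXO]+1
p5 O@[OXO/XX./.XO] terminal -1; root [.../X../.XO] d6

O winning at [.../X../.XO]: False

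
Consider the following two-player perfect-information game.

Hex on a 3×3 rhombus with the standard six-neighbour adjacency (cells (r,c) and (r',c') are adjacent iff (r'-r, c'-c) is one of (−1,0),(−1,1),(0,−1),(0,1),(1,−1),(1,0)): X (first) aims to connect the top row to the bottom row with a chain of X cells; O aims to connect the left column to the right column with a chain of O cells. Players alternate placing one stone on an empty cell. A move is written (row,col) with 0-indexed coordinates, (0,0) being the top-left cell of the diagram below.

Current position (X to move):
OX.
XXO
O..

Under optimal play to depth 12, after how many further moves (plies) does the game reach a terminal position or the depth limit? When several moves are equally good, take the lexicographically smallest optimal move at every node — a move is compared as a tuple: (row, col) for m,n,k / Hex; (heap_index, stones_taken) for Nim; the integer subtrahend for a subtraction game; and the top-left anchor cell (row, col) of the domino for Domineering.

PV length from [OX./XXO/O..]: 1 ply

[OX./XXO/O..] X move#1: (0,2):-1/OXX/XXO/O.., (2,1):+1/OX./XXO/OX.*, (2,2):-1/OX./XXO/O.X
[OX./XXO/OX.] end (terminal -1, O#2); searched OX./XXO/O.. to 12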